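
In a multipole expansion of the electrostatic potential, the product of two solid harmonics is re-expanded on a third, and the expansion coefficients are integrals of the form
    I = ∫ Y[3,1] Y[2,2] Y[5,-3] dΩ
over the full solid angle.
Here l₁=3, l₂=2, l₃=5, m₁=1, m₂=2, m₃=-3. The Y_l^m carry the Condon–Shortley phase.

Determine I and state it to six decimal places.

-0.200476

Rules hold: Σm=0, L=10 even, 1≤5≤5.
N = 7·5·11 = 385
Δ = 0!·6!·4!/11! = 1/2310
Racah Σ t=0..0: t=0:+1/144 = 1/144
⇒ 3j(3 2 5; 0 0 0)² = 10/231, sgn -1
Racah Σ t=0..0: t=0:+1/1152 = 1/1152
⇒ 3j(3 2 5; 1 2 -3)² = 1/33, sgn +1
4πI² = N·(3j₀)²·(3jₘ)² = 50/99
I = -1·√(0.505051/4π) = -0.20047604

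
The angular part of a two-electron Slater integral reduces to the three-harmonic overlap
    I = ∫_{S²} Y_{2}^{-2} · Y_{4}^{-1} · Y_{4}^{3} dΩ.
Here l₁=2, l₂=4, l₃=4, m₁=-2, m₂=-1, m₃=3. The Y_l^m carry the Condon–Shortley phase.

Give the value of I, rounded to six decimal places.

0.159270

m-sum 0 ✓  L=10 even ✓  2≤4≤6 ✓
Π(2lᵢ+1) = 5×9×9 = 405
triangle coeff Δ(2,4,4) = 1/13860
Σ_t [0,2]: t=0:+1/192 t=1:−1/36 t=2:+1/192 = -5/288
(3j)²=20/693 [(2 4 4; 0 0 0)], sign=-1
Σ_t [2,2]: t=2:+1/480 = 1/480
(3j)²=3/110 [(2 4 4; -2 -1 3)], sign=-1
⇒ 4πI² = 270/847
I = (+1)√(270/847/(4π)) = 0.15927046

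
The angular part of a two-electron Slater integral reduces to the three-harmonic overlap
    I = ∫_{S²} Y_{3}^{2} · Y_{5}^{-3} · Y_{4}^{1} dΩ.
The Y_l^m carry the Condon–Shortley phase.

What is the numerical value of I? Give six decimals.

-0.035836

Checks pass: Σm=0; 12 even; l₃=4∈[2,8].
(2·3+1)(2·5+1)(2·4+1) = 693
Δ: 4! 2! 6! / 13! → 1/180180
sum: t=1:−1/576 t=2:+1/144 t=3:−1/576 = 1/288
3j²(3 5 4; 0 0 0) = Δ·Π!·Σ² = 20/1001  (sign +1)
sum: t=0:+1/1152 t=1:−1/1440 = 1/5760
3j²(3 5 4; 2 -3 1) = Δ·Π!·Σ² = 1/858  (sign -1)
combine: 4πI² = 693·20/1001·1/858 = 30/1859
take √, sign -1: I = -0.03583571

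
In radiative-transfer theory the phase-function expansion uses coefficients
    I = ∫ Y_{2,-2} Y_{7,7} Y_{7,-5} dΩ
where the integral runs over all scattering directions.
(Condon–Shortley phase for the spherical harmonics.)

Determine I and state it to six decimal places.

0.066694

Checks pass: Σm=0; 16 even; l₃=7∈[5,9].
(2·2+1)(2·7+1)(2·7+1) = 1125
Δ: 2! 2! 12! / 17! → 1/185640
sum: t=0:+1/2419200 t=1:−1/518400 t=2:+1/2419200 = -1/907200
3j²(2 7 7; 0 0 0) = Δ·Π!·Σ² = 56/3315  (sign +1)
sum: t=2:+1/1916006400 = 1/1916006400
3j²(2 7 7; -2 7 -5) = Δ·Π!·Σ² = 1/340  (sign +1)
combine: 4πI² = 1125·56/3315·1/340 = 210/3757
take √, sign +1: I = 0.06669359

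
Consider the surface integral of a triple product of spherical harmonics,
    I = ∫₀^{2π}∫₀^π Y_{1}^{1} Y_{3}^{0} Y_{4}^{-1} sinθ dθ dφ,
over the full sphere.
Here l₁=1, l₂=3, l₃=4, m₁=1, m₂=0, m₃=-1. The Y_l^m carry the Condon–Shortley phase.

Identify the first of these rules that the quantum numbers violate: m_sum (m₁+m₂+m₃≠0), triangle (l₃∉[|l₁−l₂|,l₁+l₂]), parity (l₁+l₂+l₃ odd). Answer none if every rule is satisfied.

none

m₁+m₂+m₃ = 1 + 0 − 1 = 0  ✓
triangle: |1−3|=2 ≤ l₃=4 ≤ 1+3=4  ✓
parity: l₁+l₂+l₃ = 8 is even  ✓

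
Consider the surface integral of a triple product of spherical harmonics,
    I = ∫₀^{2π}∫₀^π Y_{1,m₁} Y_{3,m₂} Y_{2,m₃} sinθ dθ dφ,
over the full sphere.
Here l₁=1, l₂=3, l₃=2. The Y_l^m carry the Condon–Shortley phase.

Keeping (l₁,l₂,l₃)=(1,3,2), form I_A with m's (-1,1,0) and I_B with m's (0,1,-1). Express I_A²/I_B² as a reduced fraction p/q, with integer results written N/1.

Shared (l₁,l₂,l₃)=(1,3,2): N and (l;000)² cancel in I_A²/I_B².
A: Δ = 2!·0!·4!/7! = 1/105; Racah Σ t=2..2: t=2:+1/8 = 1/8; ⇒ 3j(1 3 2; -1 1 0)² = 2/35, sgn +1
B: Δ = 2!·0!·4!/7! = 1/105; Racah Σ t=1..1: t=1:−1/6 = -1/6; ⇒ 3j(1 3 2; 0 1 -1)² = 8/105, sgn +1
I_A²/I_B² = (2/35)/(8/105) = 3/4

3/4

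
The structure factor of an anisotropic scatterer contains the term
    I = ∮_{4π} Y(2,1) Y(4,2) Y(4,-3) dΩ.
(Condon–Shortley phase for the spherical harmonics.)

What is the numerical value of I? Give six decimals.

-0.187702

Checks pass: Σm=0; 10 even; l₃=4∈[2,6].
(2·2+1)(2·4+1)(2·4+1) = 405
Δ: 2! 2! 6! / 11! → 1/13860
sum: t=0:+1/192 t=1:−1/36 t=2:+1/192 = -5/288
3j²(2 4 4; 0 0 0) = Δ·Π!·Σ² = 20/693  (sign -1)
sum: t=0:+1/1440 t=1:−1/240 = -1/288
3j²(2 4 4; 1 2 -3) = Δ·Π!·Σ² = 5/132  (sign +1)
combine: 4πI² = 405·20/693·5/132 = 375/847
take √, sign -1: I = -0.18770204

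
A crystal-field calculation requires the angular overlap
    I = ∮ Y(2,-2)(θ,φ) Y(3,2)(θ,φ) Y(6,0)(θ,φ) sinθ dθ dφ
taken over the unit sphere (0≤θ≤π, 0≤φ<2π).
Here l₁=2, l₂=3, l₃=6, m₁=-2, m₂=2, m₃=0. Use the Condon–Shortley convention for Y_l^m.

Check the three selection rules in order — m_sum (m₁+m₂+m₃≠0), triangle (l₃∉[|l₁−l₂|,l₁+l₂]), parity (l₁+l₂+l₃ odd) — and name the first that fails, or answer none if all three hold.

m₁+m₂+m₃ = -2 + 2 + 0 = 0  ✓
triangle: |2−3|=1 ≤ l₃=6 ≤ 2+3=5  ✗
parity: l₁+l₂+l₃ = 11 is odd

triangle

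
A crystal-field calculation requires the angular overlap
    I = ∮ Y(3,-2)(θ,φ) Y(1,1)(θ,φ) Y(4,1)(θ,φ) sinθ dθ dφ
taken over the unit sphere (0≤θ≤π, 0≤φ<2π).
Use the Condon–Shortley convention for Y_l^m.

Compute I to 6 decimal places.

-0.106622

Checks pass: Σm=0; 8 even; l₃=4∈[2,4].
(2·3+1)(2·1+1)(2·4+1) = 189
Δ: 0! 6! 2! / 9! → 1/252
sum: t=0:+1/36 = 1/36
3j²(3 1 4; 0 0 0) = Δ·Π!·Σ² = 4/63  (sign +1)
sum: t=0:+1/240 = 1/240
3j²(3 1 4; -2 1 1) = Δ·Π!·Σ² = 1/84  (sign -1)
combine: 4πI² = 189·4/63·1/84 = 1/7
take √, sign -1: I = -0.10662181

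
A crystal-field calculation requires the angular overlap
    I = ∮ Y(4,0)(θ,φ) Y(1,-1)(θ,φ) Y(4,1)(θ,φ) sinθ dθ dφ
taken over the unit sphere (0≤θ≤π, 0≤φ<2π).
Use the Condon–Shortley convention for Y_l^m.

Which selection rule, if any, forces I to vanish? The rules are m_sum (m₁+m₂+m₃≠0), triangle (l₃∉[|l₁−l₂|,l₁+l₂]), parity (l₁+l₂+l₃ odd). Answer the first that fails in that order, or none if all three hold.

parity

azimuthal sum: 0 − 1 + 1 = 0  ✓
3 ≤ 4 ≤ 5 (triangle on l)  ✓
L = 4 + 1 + 4 = 9 (odd)  ✗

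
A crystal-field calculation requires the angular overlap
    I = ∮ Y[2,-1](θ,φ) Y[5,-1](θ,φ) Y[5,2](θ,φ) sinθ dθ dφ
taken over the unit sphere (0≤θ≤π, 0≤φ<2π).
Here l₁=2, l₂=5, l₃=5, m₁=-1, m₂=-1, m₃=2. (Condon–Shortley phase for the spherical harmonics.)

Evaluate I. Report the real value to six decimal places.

0.104819

m-sum 0 ✓  L=12 even ✓  3≤5≤7 ✓
Π(2lᵢ+1) = 5×11×11 = 605
triangle coeff Δ(2,5,5) = 1/38610
Σ_t [0,2]: t=0:+1/2880 t=1:−1/576 t=2:+1/2880 = -1/960
(3j)²=10/429 [(2 5 5; 0 0 0)], sign=+1
Σ_t [1,2]: t=1:−1/1440 t=2:+1/2880 = -1/2880
(3j)²=7/715 [(2 5 5; -1 -1 2)], sign=+1
⇒ 4πI² = 70/507
I = (+1)√(70/507/(4π)) = 0.10481902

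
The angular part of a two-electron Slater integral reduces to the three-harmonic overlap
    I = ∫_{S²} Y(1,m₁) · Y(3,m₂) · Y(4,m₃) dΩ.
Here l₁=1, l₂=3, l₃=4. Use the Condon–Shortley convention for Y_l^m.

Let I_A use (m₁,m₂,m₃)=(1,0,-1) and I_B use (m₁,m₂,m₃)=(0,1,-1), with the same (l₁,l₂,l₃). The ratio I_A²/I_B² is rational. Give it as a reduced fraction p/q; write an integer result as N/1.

Same 1,3,4: normalisation and zero-m 3j drop out of the ratio.
A: Δ: 0! 2! 6! / 9! → 1/252; sum: t=0:+1/72 = 1/72; 3j²(1 3 4; 1 0 -1) = Δ·Π!·Σ² = 5/126  (sign -1)
B: Δ: 0! 2! 6! / 9! → 1/252; sum: t=0:+1/48 = 1/48; 3j²(1 3 4; 0 1 -1) = Δ·Π!·Σ² = 5/84  (sign -1)
I_A²/I_B² = (5/126)/(5/84) = 2/3

2/3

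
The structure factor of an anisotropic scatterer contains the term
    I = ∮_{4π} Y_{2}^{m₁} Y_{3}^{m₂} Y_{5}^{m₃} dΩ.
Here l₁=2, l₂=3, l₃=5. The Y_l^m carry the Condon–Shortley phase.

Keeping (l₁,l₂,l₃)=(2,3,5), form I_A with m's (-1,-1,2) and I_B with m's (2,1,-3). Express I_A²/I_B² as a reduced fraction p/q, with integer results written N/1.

3/2

Shared (l₁,l₂,l₃)=(2,3,5): N and (l;000)² cancel in I_A²/I_B².
A: Δ = 0!·4!·6!/11! = 1/2310; Racah Σ t=0..0: t=0:+1/288 = 1/288; ⇒ 3j(2 3 5; -1 -1 2)² = 1/22, sgn -1
B: Δ = 0!·4!·6!/11! = 1/2310; Racah Σ t=0..0: t=0:+1/1152 = 1/1152; ⇒ 3j(2 3 5; 2 1 -3)² = 1/33, sgn +1
I_A²/I_B² = (1/22)/(1/33) = 3/2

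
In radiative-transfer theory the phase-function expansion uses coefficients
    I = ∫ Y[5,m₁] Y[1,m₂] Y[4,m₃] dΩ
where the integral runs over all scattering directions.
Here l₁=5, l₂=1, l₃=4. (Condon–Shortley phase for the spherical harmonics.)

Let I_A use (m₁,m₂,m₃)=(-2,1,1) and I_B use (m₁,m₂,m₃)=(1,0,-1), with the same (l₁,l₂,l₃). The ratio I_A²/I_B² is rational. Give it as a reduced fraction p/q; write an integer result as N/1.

Shared (l₁,l₂,l₃)=(5,1,4): N and (l;000)² cancel in I_A²/I_B².
A: Δ = 2!·8!·0!/11! = 1/495; Racah Σ t=2..2: t=2:+1/1440 = 1/1440; ⇒ 3j(5 1 4; -2 1 1)² = 7/165, sgn -1
B: Δ = 2!·8!·0!/11! = 1/495; Racah Σ t=1..1: t=1:−1/720 = -1/720; ⇒ 3j(5 1 4; 1 0 -1)² = 8/165, sgn +1
I_A²/I_B² = (7/165)/(8/165) = 7/8

7/8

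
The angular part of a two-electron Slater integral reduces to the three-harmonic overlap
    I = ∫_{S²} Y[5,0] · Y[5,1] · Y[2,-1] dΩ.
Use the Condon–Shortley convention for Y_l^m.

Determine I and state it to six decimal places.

-0.036166

Rules hold: Σm=0, L=12 even, 0≤2≤10.
N = 11·11·5 = 605
Δ = 8!·2!·2!/13! = 1/38610
Racah Σ t=3..5: t=3:−1/2880 t=4:+1/576 t=5:−1/2880 = 1/960
⇒ 3j(5 5 2; 0 0 0)² = 10/429, sgn +1
Racah Σ t=4..5: t=4:+1/1152 t=5:−1/1440 = 1/5760
⇒ 3j(5 5 2; 0 1 -1)² = 1/858, sgn -1
4πI² = N·(3j₀)²·(3jₘ)² = 25/1521
I = -1·√(0.0164366/4π) = -0.03616600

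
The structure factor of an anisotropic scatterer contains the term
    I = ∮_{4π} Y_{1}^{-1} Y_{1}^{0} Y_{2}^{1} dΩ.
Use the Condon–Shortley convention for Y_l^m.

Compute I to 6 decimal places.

Rules hold: Σm=0, L=4 even, 0≤2≤2.
N = 3·3·5 = 45
Δ = 0!·2!·2!/5! = 1/30
Racah Σ t=0..0: t=0:+1/1 = 1/1
⇒ 3j(1 1 2; 0 0 0)² = 2/15, sgn +1
Racah Σ t=0..0: t=0:+1/2 = 1/2
⇒ 3j(1 1 2; -1 0 1)² = 1/10, sgn -1
4πI² = N·(3j₀)²·(3jₘ)² = 3/5
I = -1·√(0.6/4π) = -0.21850969

-0.218510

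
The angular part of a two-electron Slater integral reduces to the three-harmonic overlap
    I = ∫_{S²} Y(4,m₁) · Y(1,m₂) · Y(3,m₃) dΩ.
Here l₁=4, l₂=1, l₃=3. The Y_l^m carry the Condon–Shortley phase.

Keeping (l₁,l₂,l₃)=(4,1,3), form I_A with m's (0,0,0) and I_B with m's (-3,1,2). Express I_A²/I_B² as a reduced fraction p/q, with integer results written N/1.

Same 4,1,3: normalisation and zero-m 3j drop out of the ratio.
A: Δ: 2! 6! 0! / 9! → 1/252; sum: t=1:−1/36 = -1/36; 3j²(4 1 3; 0 0 0) = Δ·Π!·Σ² = 4/63  (sign +1)
B: Δ: 2! 6! 0! / 9! → 1/252; sum: t=2:+1/240 = 1/240; 3j²(4 1 3; -3 1 2) = Δ·Π!·Σ² = 1/12  (sign -1)
I_A²/I_B² = (4/63)/(1/12) = 16/21

16/21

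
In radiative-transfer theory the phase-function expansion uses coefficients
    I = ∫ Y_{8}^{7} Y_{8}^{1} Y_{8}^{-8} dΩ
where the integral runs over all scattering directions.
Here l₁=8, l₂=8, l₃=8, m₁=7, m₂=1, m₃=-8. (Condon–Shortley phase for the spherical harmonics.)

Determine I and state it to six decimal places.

Rules hold: Σm=0, L=24 even, 0≤8≤16.
N = 17·17·17 = 4913
Δ = 8!·8!·8!/25! = 1/236637794250
Racah Σ t=0..8: t=0:+1/65548320768000 t=1:−1/128024064000 t=2:+1/2985984000 t=3:−1/373248000 t=4:+1/191102976 t=5:−1/373248000 t=6:+1/2985984000 t=7:−1/128024064000 t=8:+1/65548320768000 = 11/20808990720
⇒ 3j(8 8 8; 0 0 0)² = 490/96577, sgn +1
Racah Σ t=1..1: t=1:−1/8193540096000 = -1/8193540096000
⇒ 3j(8 8 8; 7 1 -8)² = 117/37145, sgn -1
4πI² = N·(3j₀)²·(3jₘ)² = 14994/190969
I = -1·√(0.0785154/4π) = -0.07904463

-0.079045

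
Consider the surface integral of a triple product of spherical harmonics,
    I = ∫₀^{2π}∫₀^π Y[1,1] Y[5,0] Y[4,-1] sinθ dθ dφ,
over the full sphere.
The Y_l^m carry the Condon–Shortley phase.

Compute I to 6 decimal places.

0.155288

m-sum 0 ✓  L=10 even ✓  4≤4≤6 ✓
Π(2lᵢ+1) = 3×11×9 = 297
triangle coeff Δ(1,5,4) = 1/495
Σ_t [1,1]: t=1:−1/576 = -1/576
(3j)²=5/99 [(1 5 4; 0 0 0)], sign=-1
Σ_t [0,0]: t=0:+1/1440 = 1/1440
(3j)²=2/99 [(1 5 4; 1 0 -1)], sign=-1
⇒ 4πI² = 10/33
I = (+1)√(10/33/(4π)) = 0.15528807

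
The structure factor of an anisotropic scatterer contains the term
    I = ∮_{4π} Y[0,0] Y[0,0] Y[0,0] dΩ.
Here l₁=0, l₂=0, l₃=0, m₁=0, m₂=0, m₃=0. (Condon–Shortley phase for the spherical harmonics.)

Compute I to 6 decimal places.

0.282095

m-sum 0 ✓  L=0 even ✓  0≤0≤0 ✓
Π(2lᵢ+1) = 1×1×1 = 1
triangle coeff Δ(0,0,0) = 1/1
Σ_t [0,0]: t=0:+1/1 = 1/1
(3j)²=1/1 [(0 0 0; 0 0 0)], sign=+1
(m-triple is (0,0,0) — same symbol as above.)
⇒ 4πI² = 1/1
I = (+1)√(1/1/(4π)) = 0.28209479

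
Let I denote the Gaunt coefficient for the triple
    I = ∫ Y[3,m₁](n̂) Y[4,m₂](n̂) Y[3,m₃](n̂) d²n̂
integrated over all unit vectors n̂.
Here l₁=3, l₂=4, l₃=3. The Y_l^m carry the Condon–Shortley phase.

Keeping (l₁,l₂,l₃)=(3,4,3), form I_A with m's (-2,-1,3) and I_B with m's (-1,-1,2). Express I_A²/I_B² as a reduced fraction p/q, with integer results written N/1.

15/16

Same 3,4,3: normalisation and zero-m 3j drop out of the ratio.
A: Δ: 4! 2! 4! / 11! → 1/34650; sum: t=3:−1/288 = -1/288; 3j²(3 4 3; -2 -1 3) = Δ·Π!·Σ² = 5/231  (sign -1)
B: Δ: 4! 2! 4! / 11! → 1/34650; sum: t=2:+1/48 t=3:−1/144 = 1/72; 3j²(3 4 3; -1 -1 2) = Δ·Π!·Σ² = 16/693  (sign -1)
I_A²/I_B² = (5/231)/(16/693) = 15/16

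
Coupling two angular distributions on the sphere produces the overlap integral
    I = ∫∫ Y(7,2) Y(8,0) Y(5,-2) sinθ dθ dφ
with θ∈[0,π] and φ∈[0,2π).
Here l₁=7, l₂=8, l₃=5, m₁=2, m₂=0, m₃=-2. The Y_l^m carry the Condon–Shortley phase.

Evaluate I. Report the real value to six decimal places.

m-sum 0 ✓  L=20 even ✓  1≤5≤15 ✓
Π(2lᵢ+1) = 15×17×11 = 2805
triangle coeff Δ(7,8,5) = 1/814773960
Σ_t [3,7]: t=3:−1/87091200 t=4:+1/4976640 t=5:−1/2073600 t=6:+1/4976640 t=7:−1/87091200 = -1/9676800
(3j)²=360/46189 [(7 8 5; 0 0 0)], sign=+1
Σ_t [2,5]: t=2:+1/348364800 t=3:−1/14515200 t=4:+1/4976640 t=5:−1/12441600 = 19/348364800
(3j)²=19/2431 [(7 8 5; 2 0 -2)], sign=-1
⇒ 4πI² = 5400/31603
I = (-1)√(5400/31603/(4π)) = -0.11660785

-0.116608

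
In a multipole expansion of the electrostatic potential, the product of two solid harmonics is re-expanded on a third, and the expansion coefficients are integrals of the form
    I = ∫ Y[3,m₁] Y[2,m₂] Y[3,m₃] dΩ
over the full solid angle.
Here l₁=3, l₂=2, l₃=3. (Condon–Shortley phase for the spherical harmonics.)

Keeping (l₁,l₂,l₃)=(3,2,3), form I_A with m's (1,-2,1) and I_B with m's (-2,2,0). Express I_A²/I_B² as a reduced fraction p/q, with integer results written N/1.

Same 3,2,3: normalisation and zero-m 3j drop out of the ratio.
A: Δ: 2! 4! 2! / 9! → 1/3780; sum: t=0:+1/16 = 1/16; 3j²(3 2 3; 1 -2 1) = Δ·Π!·Σ² = 2/35  (sign +1)
B: Δ: 2! 4! 2! / 9! → 1/3780; sum: t=2:+1/24 = 1/24; 3j²(3 2 3; -2 2 0) = Δ·Π!·Σ² = 1/21  (sign -1)
I_A²/I_B² = (2/35)/(1/21) = 6/5

6/5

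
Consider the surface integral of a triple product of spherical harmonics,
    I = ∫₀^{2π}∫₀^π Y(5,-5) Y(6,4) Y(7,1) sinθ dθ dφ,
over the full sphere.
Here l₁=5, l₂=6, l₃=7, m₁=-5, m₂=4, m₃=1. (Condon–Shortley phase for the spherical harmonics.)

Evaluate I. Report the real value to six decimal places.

-0.104772

Checks pass: Σm=0; 18 even; l₃=7∈[1,11].
(2·5+1)(2·6+1)(2·7+1) = 2145
Δ: 4! 6! 8! / 19! → 1/174594420
sum: t=0:+1/4147200 t=1:−1/207360 t=2:+1/82944 t=3:−1/207360 t=4:+1/4147200 = 1/345600
3j²(5 6 7; 0 0 0) = Δ·Π!·Σ² = 420/46189  (sign -1)
sum: t=4:+1/24883200 = 1/24883200
3j²(5 6 7; -5 4 1) = Δ·Π!·Σ² = 980/138567  (sign +1)
combine: 4πI² = 2145·420/46189·980/138567 = 2058000/14919047
take √, sign -1: I = -0.10477248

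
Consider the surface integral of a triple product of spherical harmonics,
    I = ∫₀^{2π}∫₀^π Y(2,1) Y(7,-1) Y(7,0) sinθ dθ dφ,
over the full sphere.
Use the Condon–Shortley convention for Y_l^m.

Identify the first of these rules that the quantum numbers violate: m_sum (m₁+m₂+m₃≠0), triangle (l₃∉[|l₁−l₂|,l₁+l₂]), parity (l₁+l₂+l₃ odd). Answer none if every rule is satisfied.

none

azimuthal sum: 1 − 1 + 0 = 0  ✓
5 ≤ 7 ≤ 9 (triangle on l)  ✓
L = 2 + 7 + 7 = 16 (even)  ✓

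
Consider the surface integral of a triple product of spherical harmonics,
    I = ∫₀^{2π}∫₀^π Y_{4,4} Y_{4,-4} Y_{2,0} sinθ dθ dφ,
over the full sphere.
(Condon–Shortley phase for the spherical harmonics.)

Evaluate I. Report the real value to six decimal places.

Rules hold: Σm=0, L=10 even, 0≤2≤8.
N = 9·9·5 = 405
Δ = 6!·2!·2!/11! = 1/13860
Racah Σ t=2..4: t=2:+1/192 t=3:−1/36 t=4:+1/192 = -5/288
⇒ 3j(4 4 2; 0 0 0)² = 20/693, sgn -1
Racah Σ t=0..0: t=0:+1/2880 = 1/2880
⇒ 3j(4 4 2; 4 -4 0)² = 28/495, sgn +1
4πI² = N·(3j₀)²·(3jₘ)² = 80/121
I = -1·√(0.661157/4π) = -0.22937568

-0.229376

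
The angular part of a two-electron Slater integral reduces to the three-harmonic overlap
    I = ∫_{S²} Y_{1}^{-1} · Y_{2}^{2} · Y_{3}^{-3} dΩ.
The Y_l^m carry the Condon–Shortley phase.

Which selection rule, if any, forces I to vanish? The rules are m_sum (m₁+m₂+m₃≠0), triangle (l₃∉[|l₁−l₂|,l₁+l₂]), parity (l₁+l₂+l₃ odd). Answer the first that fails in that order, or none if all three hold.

azimuthal sum: -1 + 2 − 3 = -2  ✗
1 ≤ 3 ≤ 3 (triangle on l)
L = 1 + 2 + 3 = 6 (even)

m_sum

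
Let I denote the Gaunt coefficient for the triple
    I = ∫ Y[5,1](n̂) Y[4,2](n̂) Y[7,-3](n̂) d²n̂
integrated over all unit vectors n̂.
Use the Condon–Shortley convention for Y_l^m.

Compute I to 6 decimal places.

-0.072504

m-sum 0 ✓  L=16 even ✓  1≤7≤9 ✓
Π(2lᵢ+1) = 11×9×15 = 1485
triangle coeff Δ(5,4,7) = 1/6126120
Σ_t [0,2]: t=0:+1/69120 t=1:−1/20736 t=2:+1/69120 = -1/51840
(3j)²=280/21879 [(5 4 7; 0 0 0)], sign=+1
Σ_t [0,2]: t=0:+1/829440 t=1:−1/86400 t=2:+1/138240 = -13/4147200
(3j)²=13/3740 [(5 4 7; 1 2 -3)], sign=-1
⇒ 4πI² = 210/3179
I = (-1)√(210/3179/(4π)) = -0.07250358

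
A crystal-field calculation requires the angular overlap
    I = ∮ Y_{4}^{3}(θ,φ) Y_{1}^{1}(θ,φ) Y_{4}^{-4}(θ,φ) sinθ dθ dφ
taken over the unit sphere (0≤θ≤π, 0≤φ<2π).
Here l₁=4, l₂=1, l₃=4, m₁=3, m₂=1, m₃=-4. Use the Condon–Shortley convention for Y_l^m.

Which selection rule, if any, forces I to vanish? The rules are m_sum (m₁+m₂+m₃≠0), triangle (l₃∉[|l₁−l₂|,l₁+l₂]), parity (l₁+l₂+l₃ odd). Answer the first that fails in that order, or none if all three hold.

azimuthal sum: 3 + 1 − 4 = 0  ✓
3 ≤ 4 ≤ 5 (triangle on l)  ✓
L = 4 + 1 + 4 = 9 (odd)  ✗

parity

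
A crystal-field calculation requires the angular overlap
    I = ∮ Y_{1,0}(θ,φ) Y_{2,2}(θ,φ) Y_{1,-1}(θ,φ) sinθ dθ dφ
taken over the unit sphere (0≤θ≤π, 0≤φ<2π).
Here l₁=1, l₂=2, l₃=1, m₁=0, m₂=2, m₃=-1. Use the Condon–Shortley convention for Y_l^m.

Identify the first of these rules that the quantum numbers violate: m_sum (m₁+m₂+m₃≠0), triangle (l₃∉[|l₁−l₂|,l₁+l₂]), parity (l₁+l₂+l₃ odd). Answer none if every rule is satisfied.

azimuthal sum: 0 + 2 − 1 = 1  ✗
1 ≤ 1 ≤ 3 (triangle on l)
L = 1 + 2 + 1 = 4 (even)

m_sum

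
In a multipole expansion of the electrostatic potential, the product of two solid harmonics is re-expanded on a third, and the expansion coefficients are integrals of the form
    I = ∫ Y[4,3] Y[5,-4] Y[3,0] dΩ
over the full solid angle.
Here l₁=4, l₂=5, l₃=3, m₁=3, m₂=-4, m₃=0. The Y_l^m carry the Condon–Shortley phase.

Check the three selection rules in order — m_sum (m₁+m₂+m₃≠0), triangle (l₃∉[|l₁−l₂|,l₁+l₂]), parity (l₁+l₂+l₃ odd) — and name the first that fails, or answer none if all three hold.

azimuthal sum: 3 − 4 + 0 = -1  ✗
1 ≤ 3 ≤ 9 (triangle on l)
L = 4 + 5 + 3 = 12 (even)

m_sum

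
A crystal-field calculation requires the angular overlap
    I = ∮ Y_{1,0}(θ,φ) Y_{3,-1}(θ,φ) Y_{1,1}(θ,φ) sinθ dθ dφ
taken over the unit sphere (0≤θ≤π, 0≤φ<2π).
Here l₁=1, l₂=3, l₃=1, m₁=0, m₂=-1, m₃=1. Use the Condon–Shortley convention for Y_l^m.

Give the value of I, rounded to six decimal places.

0.000000

l₃=1 ∉ [2,4] — triangle fails ⇒ I = 0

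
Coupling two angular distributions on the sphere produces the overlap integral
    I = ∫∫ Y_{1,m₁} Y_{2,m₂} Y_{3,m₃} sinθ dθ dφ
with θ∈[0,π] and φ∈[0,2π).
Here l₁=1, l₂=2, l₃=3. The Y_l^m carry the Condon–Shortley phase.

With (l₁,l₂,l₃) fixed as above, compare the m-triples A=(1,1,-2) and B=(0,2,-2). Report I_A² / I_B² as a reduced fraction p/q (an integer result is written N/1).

Same 1,2,3: normalisation and zero-m 3j drop out of the ratio.
A: Δ: 0! 2! 4! / 7! → 1/105; sum: t=0:+1/12 = 1/12; 3j²(1 2 3; 1 1 -2) = Δ·Π!·Σ² = 2/21  (sign -1)
B: Δ: 0! 2! 4! / 7! → 1/105; sum: t=0:+1/24 = 1/24; 3j²(1 2 3; 0 2 -2) = Δ·Π!·Σ² = 1/21  (sign -1)
I_A²/I_B² = (2/21)/(1/21) = 2/1

2/1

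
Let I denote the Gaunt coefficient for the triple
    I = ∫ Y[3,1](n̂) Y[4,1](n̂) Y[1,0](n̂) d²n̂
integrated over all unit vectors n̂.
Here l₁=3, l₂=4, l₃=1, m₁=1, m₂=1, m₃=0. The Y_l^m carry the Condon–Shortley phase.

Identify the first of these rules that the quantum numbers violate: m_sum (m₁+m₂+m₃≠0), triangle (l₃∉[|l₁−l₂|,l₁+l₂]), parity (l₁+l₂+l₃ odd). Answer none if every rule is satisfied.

m_sum

azimuthal sum: 1 + 1 + 0 = 2  ✗
1 ≤ 1 ≤ 7 (triangle on l)
L = 3 + 4 + 1 = 8 (even)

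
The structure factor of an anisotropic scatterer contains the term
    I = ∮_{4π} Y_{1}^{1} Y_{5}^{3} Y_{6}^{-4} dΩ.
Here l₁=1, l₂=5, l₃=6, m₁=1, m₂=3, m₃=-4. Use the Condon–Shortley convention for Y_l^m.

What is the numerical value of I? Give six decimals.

m-sum 0 ✓  L=12 even ✓  4≤6≤6 ✓
Π(2lᵢ+1) = 3×11×13 = 429
triangle coeff Δ(1,5,6) = 1/858
Σ_t [0,0]: t=0:+1/14400 = 1/14400
(3j)²=6/143 [(1 5 6; 0 0 0)], sign=+1
Σ_t [0,0]: t=0:+1/161280 = 1/161280
(3j)²=15/286 [(1 5 6; 1 3 -4)], sign=+1
⇒ 4πI² = 135/143
I = (+1)√(135/143/(4π)) = 0.27409047

0.274090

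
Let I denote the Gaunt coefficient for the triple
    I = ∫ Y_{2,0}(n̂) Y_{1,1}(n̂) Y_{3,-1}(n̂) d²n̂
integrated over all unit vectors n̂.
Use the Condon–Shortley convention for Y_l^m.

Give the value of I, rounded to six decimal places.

m-sum 0 ✓  L=6 even ✓  1≤3≤3 ✓
Π(2lᵢ+1) = 5×3×7 = 105
triangle coeff Δ(2,1,3) = 1/105
Σ_t [0,0]: t=0:+1/4 = 1/4
(3j)²=3/35 [(2 1 3; 0 0 0)], sign=-1
Σ_t [0,0]: t=0:+1/8 = 1/8
(3j)²=2/35 [(2 1 3; 0 1 -1)], sign=+1
⇒ 4πI² = 18/35
I = (-1)√(18/35/(4π)) = -0.20230066

-0.202301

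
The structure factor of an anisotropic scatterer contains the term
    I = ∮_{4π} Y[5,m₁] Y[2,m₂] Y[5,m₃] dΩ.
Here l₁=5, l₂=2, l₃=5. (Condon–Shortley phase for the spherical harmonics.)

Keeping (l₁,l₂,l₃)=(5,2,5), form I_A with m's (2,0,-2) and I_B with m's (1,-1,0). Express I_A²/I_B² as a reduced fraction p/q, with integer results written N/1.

36/5

l's match ⇒ only the (l;m) 3-j factors differ between A and B.
A: triangle coeff Δ(5,2,5) = 1/38610; Σ_t [0,2]: t=0:+1/2880 t=1:−1/1440 t=2:+1/20160 = -1/3360; (3j)²=6/715 [(5 2 5; 2 0 -2)], sign=+1
B: triangle coeff Δ(5,2,5) = 1/38610; Σ_t [0,1]: t=0:+1/1152 t=1:−1/1440 = 1/5760; (3j)²=1/858 [(5 2 5; 1 -1 0)], sign=-1
I_A²/I_B² = (6/715)/(1/858) = 36/5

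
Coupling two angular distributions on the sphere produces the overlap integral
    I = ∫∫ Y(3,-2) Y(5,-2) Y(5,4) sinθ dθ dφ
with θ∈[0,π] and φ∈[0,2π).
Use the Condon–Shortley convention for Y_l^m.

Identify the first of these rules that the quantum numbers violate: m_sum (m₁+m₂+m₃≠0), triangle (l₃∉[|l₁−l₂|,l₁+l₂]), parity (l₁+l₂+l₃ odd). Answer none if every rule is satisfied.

m₁+m₂+m₃ = -2 − 2 + 4 = 0  ✓
triangle: |3−5|=2 ≤ l₃=5 ≤ 3+5=8  ✓
parity: l₁+l₂+l₃ = 13 is odd  ✗

parity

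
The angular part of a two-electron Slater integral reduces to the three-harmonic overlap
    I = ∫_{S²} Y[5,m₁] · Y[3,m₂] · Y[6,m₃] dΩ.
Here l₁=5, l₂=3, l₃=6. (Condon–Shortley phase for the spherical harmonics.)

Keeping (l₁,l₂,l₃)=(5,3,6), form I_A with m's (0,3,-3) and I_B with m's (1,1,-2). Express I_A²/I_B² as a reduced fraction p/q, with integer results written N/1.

2/1

Shared (l₁,l₂,l₃)=(5,3,6): N and (l;000)² cancel in I_A²/I_B².
A: Δ = 2!·8!·4!/15! = 1/675675; Racah Σ t=2..2: t=2:+1/34560 = 1/34560; ⇒ 3j(5 3 6; 0 3 -3)² = 4/143, sgn -1
B: Δ = 2!·8!·4!/15! = 1/675675; Racah Σ t=0..2: t=0:+1/27648 t=1:−1/4320 t=2:+1/11520 = -1/9216; ⇒ 3j(5 3 6; 1 1 -2)² = 2/143, sgn -1
I_A²/I_B² = (4/143)/(2/143) = 2/1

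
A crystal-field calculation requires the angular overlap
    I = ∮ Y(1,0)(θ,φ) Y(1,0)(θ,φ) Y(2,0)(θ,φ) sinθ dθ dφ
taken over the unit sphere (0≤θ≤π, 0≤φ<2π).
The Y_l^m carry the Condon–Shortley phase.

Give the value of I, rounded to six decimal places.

Checks pass: Σm=0; 4 even; l₃=2∈[0,2].
(2·1+1)(2·1+1)(2·2+1) = 45
Δ: 0! 2! 2! / 5! → 1/30
sum: t=0:+1/1 = 1/1
3j²(1 1 2; 0 0 0) = Δ·Π!·Σ² = 2/15  (sign +1)
(m-triple is (0,0,0) — same symbol as above.)
combine: 4πI² = 45·2/15·2/15 = 4/5
take √, sign +1: I = 0.25231325

0.252313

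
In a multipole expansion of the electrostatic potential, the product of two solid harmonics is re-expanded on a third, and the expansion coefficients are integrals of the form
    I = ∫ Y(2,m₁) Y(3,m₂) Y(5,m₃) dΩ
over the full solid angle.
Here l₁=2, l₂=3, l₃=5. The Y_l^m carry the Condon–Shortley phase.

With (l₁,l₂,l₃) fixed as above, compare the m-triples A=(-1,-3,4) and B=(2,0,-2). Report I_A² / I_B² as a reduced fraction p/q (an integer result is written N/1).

12/5

Shared (l₁,l₂,l₃)=(2,3,5): N and (l;000)² cancel in I_A²/I_B².
A: Δ = 0!·4!·6!/11! = 1/2310; Racah Σ t=0..0: t=0:+1/4320 = 1/4320; ⇒ 3j(2 3 5; -1 -3 4)² = 2/55, sgn -1
B: Δ = 0!·4!·6!/11! = 1/2310; Racah Σ t=0..0: t=0:+1/864 = 1/864; ⇒ 3j(2 3 5; 2 0 -2)² = 1/66, sgn -1
I_A²/I_B² = (2/55)/(1/66) = 12/5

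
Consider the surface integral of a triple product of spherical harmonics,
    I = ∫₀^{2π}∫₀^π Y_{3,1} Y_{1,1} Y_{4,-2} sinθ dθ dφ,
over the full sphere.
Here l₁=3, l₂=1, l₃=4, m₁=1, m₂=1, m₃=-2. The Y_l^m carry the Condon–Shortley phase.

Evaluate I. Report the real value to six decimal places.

Rules hold: Σm=0, L=8 even, 2≤4≤4.
N = 7·3·9 = 189
Δ = 0!·6!·2!/9! = 1/252
Racah Σ t=0..0: t=0:+1/36 = 1/36
⇒ 3j(3 1 4; 0 0 0)² = 4/63, sgn +1
Racah Σ t=0..0: t=0:+1/96 = 1/96
⇒ 3j(3 1 4; 1 1 -2)² = 5/84, sgn +1
4πI² = N·(3j₀)²·(3jₘ)² = 5/7
I = +1·√(0.714286/4π) = 0.23841361

0.238414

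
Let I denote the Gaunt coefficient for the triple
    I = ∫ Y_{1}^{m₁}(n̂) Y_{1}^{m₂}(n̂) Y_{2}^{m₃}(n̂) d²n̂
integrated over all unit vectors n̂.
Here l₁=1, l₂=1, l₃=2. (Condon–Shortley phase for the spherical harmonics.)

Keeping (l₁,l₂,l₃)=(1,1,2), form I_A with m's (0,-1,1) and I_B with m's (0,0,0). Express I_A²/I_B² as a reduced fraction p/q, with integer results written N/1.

Shared (l₁,l₂,l₃)=(1,1,2): N and (l;000)² cancel in I_A²/I_B².
A: Δ = 0!·2!·2!/5! = 1/30; Racah Σ t=0..0: t=0:+1/2 = 1/2; ⇒ 3j(1 1 2; 0 -1 1)² = 1/10, sgn -1
B: Δ = 0!·2!·2!/5! = 1/30; Racah Σ t=0..0: t=0:+1/1 = 1/1; ⇒ 3j(1 1 2; 0 0 0)² = 2/15, sgn +1
I_A²/I_B² = (1/10)/(2/15) = 3/4

3/4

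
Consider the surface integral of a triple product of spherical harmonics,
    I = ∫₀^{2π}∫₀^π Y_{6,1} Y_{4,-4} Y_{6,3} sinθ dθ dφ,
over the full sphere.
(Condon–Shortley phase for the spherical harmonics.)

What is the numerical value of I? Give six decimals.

Checks pass: Σm=0; 16 even; l₃=6∈[2,10].
(2·6+1)(2·4+1)(2·6+1) = 1521
Δ: 4! 8! 4! / 17! → 1/15315300
sum: t=0:+1/829440 t=1:−1/25920 t=2:+1/9216 t=3:−1/25920 t=4:+1/829440 = 7/207360
3j²(6 4 6; 0 0 0) = Δ·Π!·Σ² = 28/2431  (sign +1)
sum: t=0:+1/414720 = 1/414720
3j²(6 4 6; 1 -4 3) = Δ·Π!·Σ² = 49/2431  (sign -1)
combine: 4πI² = 1521·28/2431·49/2431 = 12348/34969
take √, sign -1: I = -0.16763001

-0.167630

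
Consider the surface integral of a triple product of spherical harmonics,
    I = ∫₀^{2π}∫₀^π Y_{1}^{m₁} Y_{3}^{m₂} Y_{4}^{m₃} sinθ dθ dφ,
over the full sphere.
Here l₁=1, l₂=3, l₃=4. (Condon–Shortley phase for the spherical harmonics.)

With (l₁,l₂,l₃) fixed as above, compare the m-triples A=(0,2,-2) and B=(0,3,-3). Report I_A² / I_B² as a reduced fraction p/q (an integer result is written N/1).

12/7

l's match ⇒ only the (l;m) 3-j factors differ between A and B.
A: triangle coeff Δ(1,3,4) = 1/252; Σ_t [0,0]: t=0:+1/120 = 1/120; (3j)²=1/21 [(1 3 4; 0 2 -2)], sign=+1
B: triangle coeff Δ(1,3,4) = 1/252; Σ_t [0,0]: t=0:+1/720 = 1/720; (3j)²=1/36 [(1 3 4; 0 3 -3)], sign=-1
I_A²/I_B² = (1/21)/(1/36) = 12/7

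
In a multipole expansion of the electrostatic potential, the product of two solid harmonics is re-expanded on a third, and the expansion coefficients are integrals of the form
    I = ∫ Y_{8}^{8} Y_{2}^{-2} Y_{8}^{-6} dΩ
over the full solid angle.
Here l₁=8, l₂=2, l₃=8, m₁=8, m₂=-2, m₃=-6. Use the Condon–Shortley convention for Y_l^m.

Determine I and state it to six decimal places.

m-sum 0 ✓  L=18 even ✓  6≤8≤10 ✓
Π(2lᵢ+1) = 17×5×17 = 1445
triangle coeff Δ(8,2,8) = 1/348840
Σ_t [0,2]: t=0:+1/116121600 t=1:−1/25401600 t=2:+1/116121600 = -1/45158400
(3j)²=24/1615 [(8 2 8; 0 0 0)], sign=-1
Σ_t [0,0]: t=0:+1/348713164800 = 1/348713164800
(3j)²=2/969 [(8 2 8; 8 -2 -6)], sign=+1
⇒ 4πI² = 16/361
I = (-1)√(16/361/(4π)) = -0.05938838

-0.059388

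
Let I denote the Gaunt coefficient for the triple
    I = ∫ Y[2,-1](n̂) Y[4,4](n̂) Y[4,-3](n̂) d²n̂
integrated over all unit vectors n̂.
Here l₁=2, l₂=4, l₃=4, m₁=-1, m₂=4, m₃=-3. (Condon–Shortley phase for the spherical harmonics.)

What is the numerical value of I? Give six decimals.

0.198645

Checks pass: Σm=0; 10 even; l₃=4∈[2,6].
(2·2+1)(2·4+1)(2·4+1) = 405
Δ: 2! 2! 6! / 11! → 1/13860
sum: t=0:+1/192 t=1:−1/36 t=2:+1/192 = -5/288
3j²(2 4 4; 0 0 0) = Δ·Π!·Σ² = 20/693  (sign -1)
sum: t=2:+1/1440 = 1/1440
3j²(2 4 4; -1 4 -3) = Δ·Π!·Σ² = 7/165  (sign -1)
combine: 4πI² = 405·20/693·7/165 = 60/121
take √, sign +1: I = 0.19864517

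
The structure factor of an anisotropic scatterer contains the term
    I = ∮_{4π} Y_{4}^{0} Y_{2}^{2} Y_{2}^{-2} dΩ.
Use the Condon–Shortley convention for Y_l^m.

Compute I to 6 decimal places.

Checks pass: Σm=0; 8 even; l₃=2∈[2,6].
(2·4+1)(2·2+1)(2·2+1) = 225
Δ: 4! 4! 0! / 9! → 1/630
sum: t=2:+1/16 = 1/16
3j²(4 2 2; 0 0 0) = Δ·Π!·Σ² = 2/35  (sign +1)
sum: t=4:+1/576 = 1/576
3j²(4 2 2; 0 2 -2) = Δ·Π!·Σ² = 1/630  (sign +1)
combine: 4πI² = 225·2/35·1/630 = 1/49
take √, sign +1: I = 0.04029926

0.040299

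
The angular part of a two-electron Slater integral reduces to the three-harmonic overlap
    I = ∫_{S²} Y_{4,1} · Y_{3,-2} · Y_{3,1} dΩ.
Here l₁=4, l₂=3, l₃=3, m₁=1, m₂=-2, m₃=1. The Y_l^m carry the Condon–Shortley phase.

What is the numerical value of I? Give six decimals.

Checks pass: Σm=0; 10 even; l₃=3∈[1,7].
(2·4+1)(2·3+1)(2·3+1) = 441
Δ: 4! 4! 2! / 11! → 1/34650
sum: t=1:−1/72 t=2:+1/16 t=3:−1/72 = 5/144
3j²(4 3 3; 0 0 0) = Δ·Π!·Σ² = 2/77  (sign -1)
sum: t=0:+1/144 t=1:−1/48 = -1/72
3j²(4 3 3; 1 -2 1) = Δ·Π!·Σ² = 16/693  (sign -1)
combine: 4πI² = 441·2/77·16/693 = 32/121
take √, sign +1: I = 0.14506992

0.145070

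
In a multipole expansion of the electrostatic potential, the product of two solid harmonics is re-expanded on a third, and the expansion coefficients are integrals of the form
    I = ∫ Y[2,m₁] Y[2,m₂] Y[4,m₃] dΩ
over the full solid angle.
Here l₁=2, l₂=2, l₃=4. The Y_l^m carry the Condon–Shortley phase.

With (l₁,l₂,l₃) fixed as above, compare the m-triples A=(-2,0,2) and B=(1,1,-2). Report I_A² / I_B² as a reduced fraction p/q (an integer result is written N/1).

3/8

Same 2,2,4: normalisation and zero-m 3j drop out of the ratio.
A: Δ: 0! 4! 4! / 9! → 1/630; sum: t=0:+1/96 = 1/96; 3j²(2 2 4; -2 0 2) = Δ·Π!·Σ² = 1/42  (sign +1)
B: Δ: 0! 4! 4! / 9! → 1/630; sum: t=0:+1/36 = 1/36; 3j²(2 2 4; 1 1 -2) = Δ·Π!·Σ² = 4/63  (sign +1)
I_A²/I_B² = (1/42)/(4/63) = 3/8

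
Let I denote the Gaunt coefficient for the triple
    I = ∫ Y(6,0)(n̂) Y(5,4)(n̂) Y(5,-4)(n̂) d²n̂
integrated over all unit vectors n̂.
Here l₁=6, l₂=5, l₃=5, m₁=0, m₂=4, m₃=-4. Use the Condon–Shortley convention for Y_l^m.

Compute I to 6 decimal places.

0.147273

m-sum 0 ✓  L=16 even ✓  1≤5≤11 ✓
Π(2lᵢ+1) = 13×11×11 = 1573
triangle coeff Δ(6,5,5) = 1/28588560
Σ_t [1,5]: t=1:−1/345600 t=2:+1/13824 t=3:−1/5184 t=4:+1/13824 t=5:−1/345600 = -7/129600
(3j)²=80/7293 [(6 5 5; 0 0 0)], sign=+1
Σ_t [5,6]: t=5:−1/345600 t=6:+1/3110400 = -1/388800
(3j)²=192/12155 [(6 5 5; 0 4 -4)], sign=+1
⇒ 4πI² = 1024/3757
I = (+1)√(1024/3757/(4π)) = 0.14727345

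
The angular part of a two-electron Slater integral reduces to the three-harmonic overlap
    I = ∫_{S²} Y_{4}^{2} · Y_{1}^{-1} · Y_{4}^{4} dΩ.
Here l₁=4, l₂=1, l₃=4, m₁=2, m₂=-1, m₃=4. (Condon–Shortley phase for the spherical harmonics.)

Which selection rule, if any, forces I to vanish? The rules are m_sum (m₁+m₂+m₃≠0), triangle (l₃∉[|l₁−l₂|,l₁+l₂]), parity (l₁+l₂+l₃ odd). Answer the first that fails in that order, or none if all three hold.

Σmᵢ = 5  ✗
l₃∈[|l₁−l₂|,l₁+l₂]=[3,5], have l₃=4
Σlᵢ = 9 ⇒ odd

m_sum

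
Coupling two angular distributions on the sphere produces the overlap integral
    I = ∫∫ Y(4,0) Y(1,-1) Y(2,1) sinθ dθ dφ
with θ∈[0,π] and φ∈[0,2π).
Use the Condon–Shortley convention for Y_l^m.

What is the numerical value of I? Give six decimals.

0.000000

triangle: need 3≤l₃≤5, have 2; I=0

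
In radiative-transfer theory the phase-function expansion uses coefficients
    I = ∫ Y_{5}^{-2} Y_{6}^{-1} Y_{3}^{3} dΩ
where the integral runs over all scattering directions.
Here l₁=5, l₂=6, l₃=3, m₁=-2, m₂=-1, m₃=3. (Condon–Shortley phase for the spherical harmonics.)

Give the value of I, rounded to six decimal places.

Rules hold: Σm=0, L=14 even, 1≤3≤11.
N = 11·13·7 = 1001
Δ = 8!·2!·4!/15! = 1/675675
Racah Σ t=3..5: t=3:−1/8640 t=4:+1/2304 t=5:−1/8640 = 7/34560
⇒ 3j(5 6 3; 0 0 0)² = 7/429, sgn -1
Racah Σ t=5..5: t=5:−1/34560 = -1/34560
⇒ 3j(5 6 3; -2 -1 3)² = 7/429, sgn -1
4πI² = N·(3j₀)²·(3jₘ)² = 343/1287
I = +1·√(0.266511/4π) = 0.14563067

0.145631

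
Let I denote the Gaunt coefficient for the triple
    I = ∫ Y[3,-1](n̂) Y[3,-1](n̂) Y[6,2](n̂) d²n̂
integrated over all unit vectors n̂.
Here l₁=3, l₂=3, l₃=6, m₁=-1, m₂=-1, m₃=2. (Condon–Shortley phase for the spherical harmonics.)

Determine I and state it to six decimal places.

Checks pass: Σm=0; 12 even; l₃=6∈[0,6].
(2·3+1)(2·3+1)(2·6+1) = 637
Δ: 0! 6! 6! / 13! → 1/12012
sum: t=0:+1/1296 = 1/1296
3j²(3 3 6; 0 0 0) = Δ·Π!·Σ² = 100/3003  (sign +1)
sum: t=0:+1/2304 = 1/2304
3j²(3 3 6; -1 -1 2) = Δ·Π!·Σ² = 5/143  (sign +1)
combine: 4πI² = 637·100/3003·5/143 = 3500/4719
take √, sign +1: I = 0.24294284

0.242943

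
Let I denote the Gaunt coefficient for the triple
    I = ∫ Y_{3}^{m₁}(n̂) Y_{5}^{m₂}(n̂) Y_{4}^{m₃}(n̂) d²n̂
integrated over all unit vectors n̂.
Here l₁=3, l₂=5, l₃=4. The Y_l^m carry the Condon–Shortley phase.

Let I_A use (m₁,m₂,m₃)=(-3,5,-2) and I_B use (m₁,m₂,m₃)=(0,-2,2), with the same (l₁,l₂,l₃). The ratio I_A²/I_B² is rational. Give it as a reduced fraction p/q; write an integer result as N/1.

75/2

l's match ⇒ only the (l;m) 3-j factors differ between A and B.
A: triangle coeff Δ(3,5,4) = 1/180180; Σ_t [4,4]: t=4:+1/34560 = 1/34560; (3j)²=5/286 [(3 5 4; -3 5 -2)], sign=+1
B: triangle coeff Δ(3,5,4) = 1/180180; Σ_t [1,3]: t=1:−1/576 t=2:+1/480 t=3:−1/8640 = 1/4320; (3j)²=1/2145 [(3 5 4; 0 -2 2)], sign=+1
I_A²/I_B² = (5/286)/(1/2145) = 75/2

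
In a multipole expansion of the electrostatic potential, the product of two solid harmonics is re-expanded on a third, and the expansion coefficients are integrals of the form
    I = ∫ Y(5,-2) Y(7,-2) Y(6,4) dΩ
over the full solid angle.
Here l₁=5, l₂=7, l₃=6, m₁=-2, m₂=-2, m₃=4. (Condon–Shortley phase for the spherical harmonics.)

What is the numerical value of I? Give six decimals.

0.048529

Rules hold: Σm=0, L=18 even, 2≤6≤12.
N = 11·15·13 = 2145
Δ = 6!·4!·8!/19! = 1/174594420
Racah Σ t=1..5: t=1:−1/4147200 t=2:+1/207360 t=3:−1/82944 t=4:+1/207360 t=5:−1/4147200 = -1/345600
⇒ 3j(5 7 6; 0 0 0)² = 420/46189, sgn -1
Racah Σ t=3..5: t=3:−1/1244160 t=4:+1/1451520 t=5:−1/19353600 = -29/174182400
⇒ 3j(5 7 6; -2 -2 4)² = 841/554268, sgn -1
4πI² = N·(3j₀)²·(3jₘ)² = 441525/14919047
I = +1·√(0.0295947/4π) = 0.04852909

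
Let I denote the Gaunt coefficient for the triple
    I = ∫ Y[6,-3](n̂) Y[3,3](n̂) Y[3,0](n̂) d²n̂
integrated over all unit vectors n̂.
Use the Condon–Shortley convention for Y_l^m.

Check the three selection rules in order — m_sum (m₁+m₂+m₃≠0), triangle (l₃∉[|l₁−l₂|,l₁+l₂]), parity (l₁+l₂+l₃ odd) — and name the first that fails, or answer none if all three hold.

azimuthal sum: -3 + 3 + 0 = 0  ✓
3 ≤ 3 ≤ 9 (triangle on l)  ✓
L = 6 + 3 + 3 = 12 (even)  ✓

none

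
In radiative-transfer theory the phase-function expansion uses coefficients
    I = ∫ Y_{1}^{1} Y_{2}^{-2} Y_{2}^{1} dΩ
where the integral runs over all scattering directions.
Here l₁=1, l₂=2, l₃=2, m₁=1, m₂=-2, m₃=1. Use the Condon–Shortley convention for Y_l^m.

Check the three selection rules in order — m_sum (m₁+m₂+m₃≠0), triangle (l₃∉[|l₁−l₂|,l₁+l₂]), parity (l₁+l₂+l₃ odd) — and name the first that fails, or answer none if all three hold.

azimuthal sum: 1 − 2 + 1 = 0  ✓
1 ≤ 2 ≤ 3 (triangle on l)  ✓
L = 1 + 2 + 2 = 5 (odd)  ✗

parity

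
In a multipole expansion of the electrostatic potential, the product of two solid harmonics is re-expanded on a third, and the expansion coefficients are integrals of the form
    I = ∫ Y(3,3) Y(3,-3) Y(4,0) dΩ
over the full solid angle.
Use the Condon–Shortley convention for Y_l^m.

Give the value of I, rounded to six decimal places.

-0.076935

Rules hold: Σm=0, L=10 even, 0≤4≤6.
N = 7·7·9 = 441
Δ = 2!·4!·4!/11! = 1/34650
Racah Σ t=0..2: t=0:+1/72 t=1:−1/16 t=2:+1/72 = -5/144
⇒ 3j(3 3 4; 0 0 0)² = 2/77, sgn -1
Racah Σ t=0..0: t=0:+1/1152 = 1/1152
⇒ 3j(3 3 4; 3 -3 0)² = 1/154, sgn +1
4πI² = N·(3j₀)²·(3jₘ)² = 9/121
I = -1·√(0.0743802/4π) = -0.07693494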